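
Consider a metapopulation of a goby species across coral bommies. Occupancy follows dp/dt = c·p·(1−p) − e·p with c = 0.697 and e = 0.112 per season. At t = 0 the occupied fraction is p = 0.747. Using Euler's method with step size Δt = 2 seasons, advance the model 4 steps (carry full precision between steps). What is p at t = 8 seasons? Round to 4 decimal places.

0.8393

Update rule: p ← p + [c·p·(1−p) − e·p]·Δt with Δt = 2.
p: 0.74700 → 0.84313  (Δp = +0.09613)
p: 0.84313 → 0.83864  (Δp = -0.00448)
p: 0.83864 → 0.83942  (Δp = +0.00078)
p: 0.83942 → 0.83929  (Δp = -0.00013)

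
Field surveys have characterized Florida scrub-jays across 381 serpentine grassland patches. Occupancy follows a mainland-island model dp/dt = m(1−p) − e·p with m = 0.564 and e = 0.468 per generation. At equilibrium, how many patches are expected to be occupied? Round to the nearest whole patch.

208

p* = m/(m+e) = 0.564/1.0320 = 0.5465.
Expected occupied patches = N × p* = 381 × 0.5465 = 208.22 ≈ 208.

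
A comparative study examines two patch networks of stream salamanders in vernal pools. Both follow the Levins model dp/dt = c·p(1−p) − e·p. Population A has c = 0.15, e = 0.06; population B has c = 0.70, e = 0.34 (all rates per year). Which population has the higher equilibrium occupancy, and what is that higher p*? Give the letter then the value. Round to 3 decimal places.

A: p*_A = 1 − 0.06/0.15 = 0.6000.
B: p*_B = 1 − 0.34/0.70 = 0.5143.
A is higher at 0.6000.

A, 0.600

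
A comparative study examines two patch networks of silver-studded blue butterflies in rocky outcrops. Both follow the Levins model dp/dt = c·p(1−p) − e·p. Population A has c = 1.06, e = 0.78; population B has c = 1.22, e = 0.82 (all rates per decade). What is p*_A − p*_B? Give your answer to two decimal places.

A: p*_A = 1 − 0.78/1.06 = 0.2642.
B: p*_B = 1 − 0.82/1.22 = 0.3279.
p*_A − p*_B = 0.2642 − 0.3279 = -0.0637.

-0.06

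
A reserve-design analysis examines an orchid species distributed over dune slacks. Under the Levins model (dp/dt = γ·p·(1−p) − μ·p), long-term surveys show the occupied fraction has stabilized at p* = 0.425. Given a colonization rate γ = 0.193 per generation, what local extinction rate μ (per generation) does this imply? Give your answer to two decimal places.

At equilibrium γ(1−p*) = μ.
μ = 0.193 × (1 − 0.425) = 0.193 × 0.5750 = 0.1110.

0.11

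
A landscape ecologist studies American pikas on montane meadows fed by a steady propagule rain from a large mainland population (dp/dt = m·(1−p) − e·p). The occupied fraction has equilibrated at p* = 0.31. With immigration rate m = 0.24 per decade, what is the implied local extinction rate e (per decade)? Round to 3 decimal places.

At equilibrium m(1−p*) = e·p*, so e = m(1−p*)/p*.
e = 0.24 × 0.6900 / 0.31 = 0.5342.

0.534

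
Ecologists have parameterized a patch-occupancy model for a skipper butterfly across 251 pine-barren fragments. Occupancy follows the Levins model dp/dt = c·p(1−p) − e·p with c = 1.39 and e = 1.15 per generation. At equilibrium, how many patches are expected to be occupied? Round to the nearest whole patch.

p* = 1 − e/c = 1 − 1.15/1.39 = 0.1727.
Expected occupied patches = N × p* = 251 × 0.1727 = 43.34 ≈ 43.

43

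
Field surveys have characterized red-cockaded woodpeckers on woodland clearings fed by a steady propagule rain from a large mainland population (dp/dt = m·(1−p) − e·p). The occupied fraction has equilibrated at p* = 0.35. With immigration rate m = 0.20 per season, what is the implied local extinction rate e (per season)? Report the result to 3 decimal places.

At equilibrium m(1−p*) = e·p*, so e = m(1−p*)/p*.
e = 0.20 × 0.6500 / 0.35 = 0.3714.

0.371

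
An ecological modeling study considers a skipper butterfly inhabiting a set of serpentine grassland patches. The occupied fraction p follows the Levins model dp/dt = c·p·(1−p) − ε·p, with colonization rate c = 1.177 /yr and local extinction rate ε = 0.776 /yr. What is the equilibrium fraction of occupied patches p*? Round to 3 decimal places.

Setting dp/dt = 0 and dividing through by p* gives c·(1−p*) = ε.
So p* = 1 − ε/c = 1 − 0.776/1.177 = 1 − 0.6593 = 0.3407.

0.341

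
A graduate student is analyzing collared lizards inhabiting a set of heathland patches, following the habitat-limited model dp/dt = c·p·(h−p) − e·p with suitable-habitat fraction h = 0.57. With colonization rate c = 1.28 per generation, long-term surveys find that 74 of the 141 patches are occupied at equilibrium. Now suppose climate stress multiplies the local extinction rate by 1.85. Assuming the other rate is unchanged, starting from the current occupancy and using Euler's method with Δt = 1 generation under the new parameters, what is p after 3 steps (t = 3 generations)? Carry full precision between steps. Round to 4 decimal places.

0.4881

Observed p* = 74/141 = 0.52482.
Balance c(h−p*) = e gives e = 1.28×(0.57 − 0.52482) = 0.05783.
Starting from p₀ = 0.52482; update p ← p + (dp/dt)·Δt with the new parameters.
p: 0.52482 → 0.49903  (Δp = -0.02580)
p: 0.49903 → 0.49098  (Δp = -0.00805)
p: 0.49098 → 0.48811  (Δp = -0.00286)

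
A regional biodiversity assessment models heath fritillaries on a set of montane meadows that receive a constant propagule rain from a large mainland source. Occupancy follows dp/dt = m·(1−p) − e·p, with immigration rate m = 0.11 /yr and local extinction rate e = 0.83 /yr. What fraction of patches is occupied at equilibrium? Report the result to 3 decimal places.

At equilibrium the propagule rain into empty patches balances local extinction: m(1−p*) = e·p*.
p* = m/(m+e) = 0.11/(0.11+0.83) = 0.11/0.9400 = 0.1170.

0.117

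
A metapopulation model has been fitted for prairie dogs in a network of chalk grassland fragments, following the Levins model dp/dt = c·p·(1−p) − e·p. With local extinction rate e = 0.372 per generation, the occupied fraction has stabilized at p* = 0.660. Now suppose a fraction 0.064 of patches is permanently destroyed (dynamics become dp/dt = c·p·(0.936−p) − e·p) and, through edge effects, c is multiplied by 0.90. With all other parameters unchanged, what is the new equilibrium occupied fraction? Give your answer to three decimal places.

Balance c(1−p*) = e gives c = e/(1 − 0.66000) = 0.372/0.34000 = 1.09412.
New p* = 0.936 − e/c = 0.936 − 0.37200/0.98471 = 0.55822.

0.558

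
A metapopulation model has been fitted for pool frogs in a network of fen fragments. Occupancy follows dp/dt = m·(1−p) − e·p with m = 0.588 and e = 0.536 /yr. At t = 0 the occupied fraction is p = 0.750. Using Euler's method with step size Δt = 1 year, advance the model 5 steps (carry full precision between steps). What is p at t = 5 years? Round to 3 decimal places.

Update rule: p ← p + [m·(1−p) − e·p]·Δt with Δt = 1.
step 1: Δp = -0.25500, p = 0.49500
step 2: Δp = +0.03162, p = 0.52662
step 3: Δp = -0.00392, p = 0.52270
step 4: Δp = +0.00049, p = 0.52319
step 5: Δp = -0.00006, p = 0.52313

0.523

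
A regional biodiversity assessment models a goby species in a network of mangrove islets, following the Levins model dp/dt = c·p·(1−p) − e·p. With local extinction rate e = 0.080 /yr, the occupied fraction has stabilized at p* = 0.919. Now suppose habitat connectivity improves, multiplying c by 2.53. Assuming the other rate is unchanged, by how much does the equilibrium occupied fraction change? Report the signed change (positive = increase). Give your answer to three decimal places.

0.049

Balance c(1−p*) = e gives c = e/(1 − 0.91900) = 0.080/0.08100 = 0.98765.
New p* = 1 − e/c = 1 − 0.08000/2.49875 = 0.96798.
Δp* = 0.96798 − 0.91900 = +0.04898.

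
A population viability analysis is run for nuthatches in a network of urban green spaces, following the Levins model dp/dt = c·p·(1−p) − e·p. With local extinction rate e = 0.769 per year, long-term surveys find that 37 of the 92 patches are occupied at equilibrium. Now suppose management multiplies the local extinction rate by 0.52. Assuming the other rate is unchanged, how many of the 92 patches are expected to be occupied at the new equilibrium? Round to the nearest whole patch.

Observed p* = 37/92 = 0.40217.
Balance c(1−p*) = e gives c = e/(1 − 0.40217) = 0.769/0.59783 = 1.28632.
New p* = 1 − e/c = 1 − 0.39988/1.28632 = 0.68913.
Expected occupied = 92 × 0.68913 = 63.40 ≈ 63.

63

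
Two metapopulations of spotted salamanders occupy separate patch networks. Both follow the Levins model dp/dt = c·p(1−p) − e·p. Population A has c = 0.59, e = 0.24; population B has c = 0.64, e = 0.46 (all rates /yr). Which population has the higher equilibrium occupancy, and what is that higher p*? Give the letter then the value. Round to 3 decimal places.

A: p*_A = 1 − 0.24/0.59 = 0.5932.
B: p*_B = 1 − 0.46/0.64 = 0.2812.
A is higher at 0.5932.

A, 0.593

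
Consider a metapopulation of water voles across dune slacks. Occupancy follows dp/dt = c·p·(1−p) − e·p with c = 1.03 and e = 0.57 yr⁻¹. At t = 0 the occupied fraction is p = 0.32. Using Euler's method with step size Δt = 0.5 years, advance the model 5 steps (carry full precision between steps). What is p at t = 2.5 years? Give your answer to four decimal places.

0.4008

Update rule: p ← p + [c·p·(1−p) − e·p]·Δt with Δt = 0.5.
  1  |  dp/dt·Δt = +0.020864  |  p_1 = 0.340864
  2  |  dp/dt·Δt = +0.018562  |  p_2 = 0.359426
  3  |  dp/dt·Δt = +0.016137  |  p_3 = 0.375562
  4  |  dp/dt·Δt = +0.013740  |  p_4 = 0.389303
  5  |  dp/dt·Δt = +0.011488  |  p_5 = 0.400791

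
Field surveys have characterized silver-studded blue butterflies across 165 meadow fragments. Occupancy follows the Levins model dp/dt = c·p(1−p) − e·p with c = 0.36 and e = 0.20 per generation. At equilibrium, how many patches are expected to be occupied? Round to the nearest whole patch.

73

p* = 1 − e/c = 1 − 0.20/0.36 = 0.4444.
Expected occupied patches = N × p* = 165 × 0.4444 = 73.33 ≈ 73.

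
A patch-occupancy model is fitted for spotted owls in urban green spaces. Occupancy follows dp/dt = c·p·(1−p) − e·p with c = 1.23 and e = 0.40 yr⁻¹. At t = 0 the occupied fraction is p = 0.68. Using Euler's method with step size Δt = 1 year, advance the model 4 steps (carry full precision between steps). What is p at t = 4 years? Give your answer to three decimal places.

Update rule: p ← p + [c·p·(1−p) − e·p]·Δt with Δt = 1.
  1  |  dp/dt·Δt = -0.004352  |  p_1 = 0.675648
  2  |  dp/dt·Δt = -0.000707  |  p_2 = 0.674941
  3  |  dp/dt·Δt = -0.000119  |  p_3 = 0.674821
  4  |  dp/dt·Δt = -0.000020  |  p_4 = 0.674801

0.675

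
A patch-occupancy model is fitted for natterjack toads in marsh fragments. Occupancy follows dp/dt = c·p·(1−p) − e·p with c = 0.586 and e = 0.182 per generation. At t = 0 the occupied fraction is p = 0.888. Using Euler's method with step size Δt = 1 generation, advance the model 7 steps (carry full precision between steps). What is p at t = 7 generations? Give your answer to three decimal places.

Update rule: p ← p + [c·p·(1−p) − e·p]·Δt with Δt = 1.
t = 1: p = 0.88800 + (-0.10333) = 0.78467
t = 2: p = 0.78467 + (-0.04380) = 0.74087
t = 3: p = 0.74087 + (-0.02234) = 0.71853
t = 4: p = 0.71853 + (-0.01226) = 0.70627
t = 5: p = 0.70627 + (-0.00698) = 0.69930
t = 6: p = 0.69930 + (-0.00405) = 0.69525
t = 7: p = 0.69525 + (-0.00238) = 0.69287

0.693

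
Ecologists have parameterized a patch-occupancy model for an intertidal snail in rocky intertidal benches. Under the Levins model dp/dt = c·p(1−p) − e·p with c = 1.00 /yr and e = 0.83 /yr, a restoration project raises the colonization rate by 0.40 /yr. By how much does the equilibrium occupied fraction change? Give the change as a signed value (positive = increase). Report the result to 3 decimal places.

Before: p* = 1 − 0.83/1.00 = 0.1700.
After the change, c = 1.4, e = 0.83, so p* = 1 − 0.83/1.4 = 0.4071.
Δp* = 0.4071 − 0.1700 = +0.2371.

0.237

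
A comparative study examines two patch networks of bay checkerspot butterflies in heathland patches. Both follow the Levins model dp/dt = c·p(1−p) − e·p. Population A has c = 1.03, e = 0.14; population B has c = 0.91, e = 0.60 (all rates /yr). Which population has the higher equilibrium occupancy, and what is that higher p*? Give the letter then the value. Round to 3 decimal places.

A, 0.864

A: p*_A = 1 − 0.14/1.03 = 0.8641.
B: p*_B = 1 − 0.60/0.91 = 0.3407.
A is higher at 0.8641.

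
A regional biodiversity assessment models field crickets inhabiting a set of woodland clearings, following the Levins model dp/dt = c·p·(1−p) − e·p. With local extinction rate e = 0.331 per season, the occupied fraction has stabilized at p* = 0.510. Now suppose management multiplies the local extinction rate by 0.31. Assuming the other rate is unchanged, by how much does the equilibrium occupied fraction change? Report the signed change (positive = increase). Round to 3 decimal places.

Balance c(1−p*) = e gives c = e/(1 − 0.51000) = 0.331/0.49000 = 0.67551.
New p* = 1 − e/c = 1 − 0.10261/0.67551 = 0.84810.
Δp* = 0.84810 − 0.51000 = +0.33810.

0.338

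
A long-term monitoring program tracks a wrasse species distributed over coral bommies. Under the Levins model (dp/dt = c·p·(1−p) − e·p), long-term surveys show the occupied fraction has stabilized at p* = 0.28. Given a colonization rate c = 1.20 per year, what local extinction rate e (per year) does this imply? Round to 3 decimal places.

At equilibrium c(1−p*) = e.
e = 1.20 × (1 − 0.28) = 1.20 × 0.7200 = 0.8640.

0.864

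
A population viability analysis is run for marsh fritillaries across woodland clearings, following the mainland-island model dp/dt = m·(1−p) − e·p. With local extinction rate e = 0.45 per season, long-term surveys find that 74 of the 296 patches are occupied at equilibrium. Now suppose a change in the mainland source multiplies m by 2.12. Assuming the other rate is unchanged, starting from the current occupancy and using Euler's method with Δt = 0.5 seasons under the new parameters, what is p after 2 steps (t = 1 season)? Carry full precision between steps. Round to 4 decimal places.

0.3518

Observed p* = 74/296 = 0.25000.
Balance m(1−p*) = e·p* gives m = e·p*/(1−p*) = 0.45×0.25000/0.75000 = 0.15000.
Starting from p₀ = 0.25000; update p ← p + (dp/dt)·Δt with the new parameters.
  1  |  dp/dt·Δt = +0.063000  |  p_1 = 0.313000
  2  |  dp/dt·Δt = +0.038808  |  p_2 = 0.351808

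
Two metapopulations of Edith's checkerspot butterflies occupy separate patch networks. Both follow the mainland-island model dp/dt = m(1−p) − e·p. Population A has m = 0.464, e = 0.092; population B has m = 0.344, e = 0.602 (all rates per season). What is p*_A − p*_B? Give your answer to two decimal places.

A: p*_A = m/(m+e) = 0.464/0.5560 = 0.8345.
B: p*_B = 0.344/0.9460 = 0.3636.
p*_A − p*_B = 0.8345 − 0.3636 = 0.4709.

0.47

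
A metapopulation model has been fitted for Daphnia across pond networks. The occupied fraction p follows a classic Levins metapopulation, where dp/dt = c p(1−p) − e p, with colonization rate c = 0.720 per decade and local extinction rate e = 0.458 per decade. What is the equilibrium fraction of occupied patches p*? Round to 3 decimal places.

At equilibrium, colonization balances extinction: c·p*·(1−p*) = e·p*.
So p* = 1 − e/c = 1 − 0.458/0.720 = 1 − 0.6361 = 0.3639.

0.364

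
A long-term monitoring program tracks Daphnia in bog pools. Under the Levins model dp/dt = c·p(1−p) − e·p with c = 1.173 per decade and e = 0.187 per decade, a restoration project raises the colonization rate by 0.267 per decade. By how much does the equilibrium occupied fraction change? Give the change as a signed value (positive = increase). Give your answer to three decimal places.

Before: p* = 1 − 0.187/1.173 = 0.8406.
After the change, c = 1.44, e = 0.187, so p* = 1 − 0.187/1.44 = 0.8701.
Δp* = 0.8701 − 0.8406 = +0.0296.

0.030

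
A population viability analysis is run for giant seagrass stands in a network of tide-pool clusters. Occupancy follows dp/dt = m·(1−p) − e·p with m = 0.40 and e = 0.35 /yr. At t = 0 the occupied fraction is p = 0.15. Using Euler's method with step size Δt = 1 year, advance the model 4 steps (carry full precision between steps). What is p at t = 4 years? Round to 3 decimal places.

0.532

Update rule: p ← p + [m·(1−p) − e·p]·Δt with Δt = 1.
step 1: Δp = +0.28750, p = 0.43750
step 2: Δp = +0.07188, p = 0.50938
step 3: Δp = +0.01797, p = 0.52734
step 4: Δp = +0.00449, p = 0.53184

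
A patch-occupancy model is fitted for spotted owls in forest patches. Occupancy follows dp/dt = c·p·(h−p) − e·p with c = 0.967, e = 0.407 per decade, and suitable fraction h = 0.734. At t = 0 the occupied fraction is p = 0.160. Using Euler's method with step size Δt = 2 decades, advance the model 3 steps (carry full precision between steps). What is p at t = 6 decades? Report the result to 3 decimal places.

0.280

Update rule: p ← p + [c·p·(h−p) − e·p]·Δt with Δt = 2.
step 1: Δp = +0.04738, p = 0.20738
step 2: Δp = +0.04241, p = 0.24978
step 3: Δp = +0.03059, p = 0.28038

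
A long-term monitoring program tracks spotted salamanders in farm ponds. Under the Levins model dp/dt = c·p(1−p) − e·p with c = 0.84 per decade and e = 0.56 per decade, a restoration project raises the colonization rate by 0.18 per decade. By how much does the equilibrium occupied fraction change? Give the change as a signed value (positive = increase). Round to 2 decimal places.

Before: p* = 1 − 0.56/0.84 = 0.3333.
After the change, c = 1.02, e = 0.56, so p* = 1 − 0.56/1.02 = 0.4510.
Δp* = 0.4510 − 0.3333 = +0.1176.

0.12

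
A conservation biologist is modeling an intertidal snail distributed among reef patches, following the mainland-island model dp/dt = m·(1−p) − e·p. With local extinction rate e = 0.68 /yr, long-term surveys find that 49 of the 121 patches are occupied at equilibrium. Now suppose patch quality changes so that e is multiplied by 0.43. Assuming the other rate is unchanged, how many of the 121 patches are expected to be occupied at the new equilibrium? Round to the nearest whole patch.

74

Observed p* = 49/121 = 0.40496.
Balance m(1−p*) = e·p* gives m = e·p*/(1−p*) = 0.68×0.40496/0.59504 = 0.46278.
New p* = m/(m+e) = 0.46278/(0.46278+0.29240) = 0.61281.
Expected occupied = 121 × 0.61281 = 74.15 ≈ 74.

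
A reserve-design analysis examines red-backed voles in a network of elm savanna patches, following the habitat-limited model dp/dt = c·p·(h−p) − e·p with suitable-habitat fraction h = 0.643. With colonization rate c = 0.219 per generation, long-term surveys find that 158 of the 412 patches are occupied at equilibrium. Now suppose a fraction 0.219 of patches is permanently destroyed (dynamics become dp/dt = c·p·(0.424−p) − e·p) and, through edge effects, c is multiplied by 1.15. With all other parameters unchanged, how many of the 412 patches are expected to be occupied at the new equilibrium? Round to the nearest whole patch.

Observed p* = 158/412 = 0.38350.
Balance c(h−p*) = e gives e = 0.219×(0.643 − 0.38350) = 0.05683.
New p* = 0.424 − e/c = 0.424 − 0.05683/0.25185 = 0.19835.
Expected occupied = 412 × 0.19835 = 81.72 ≈ 82.

82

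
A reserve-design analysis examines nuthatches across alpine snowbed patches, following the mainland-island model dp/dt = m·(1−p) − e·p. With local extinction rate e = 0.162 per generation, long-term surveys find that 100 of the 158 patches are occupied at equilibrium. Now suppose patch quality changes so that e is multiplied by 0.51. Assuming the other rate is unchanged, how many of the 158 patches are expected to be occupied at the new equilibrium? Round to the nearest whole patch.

122

Observed p* = 100/158 = 0.63291.
Balance m(1−p*) = e·p* gives m = e·p*/(1−p*) = 0.162×0.63291/0.36709 = 0.27931.
New p* = m/(m+e) = 0.27931/(0.27931+0.08262) = 0.77172.
Expected occupied = 158 × 0.77172 = 121.93 ≈ 122.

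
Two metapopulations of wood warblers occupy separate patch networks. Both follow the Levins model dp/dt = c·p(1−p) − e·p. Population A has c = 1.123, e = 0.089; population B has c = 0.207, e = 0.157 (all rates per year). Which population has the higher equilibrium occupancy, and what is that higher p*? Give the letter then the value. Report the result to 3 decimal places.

A, 0.921

A: p*_A = 1 − 0.089/1.123 = 0.9207.
B: p*_B = 1 − 0.157/0.207 = 0.2415.
A is higher at 0.9207.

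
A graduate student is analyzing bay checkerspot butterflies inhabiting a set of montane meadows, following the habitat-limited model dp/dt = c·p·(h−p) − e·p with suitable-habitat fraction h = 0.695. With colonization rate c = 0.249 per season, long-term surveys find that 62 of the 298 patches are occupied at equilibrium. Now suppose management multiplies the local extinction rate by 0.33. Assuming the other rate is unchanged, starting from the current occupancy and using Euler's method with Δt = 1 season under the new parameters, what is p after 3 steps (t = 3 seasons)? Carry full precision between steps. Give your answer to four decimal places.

0.2599

Observed p* = 62/298 = 0.20805.
Balance c(h−p*) = e gives e = 0.249×(0.695 − 0.20805) = 0.12125.
Starting from p₀ = 0.20805; update p ← p + (dp/dt)·Δt with the new parameters.
t = 1: p = 0.20805 + (+0.01690) = 0.22496
t = 2: p = 0.22496 + (+0.01733) = 0.24228
t = 3: p = 0.24228 + (+0.01762) = 0.25990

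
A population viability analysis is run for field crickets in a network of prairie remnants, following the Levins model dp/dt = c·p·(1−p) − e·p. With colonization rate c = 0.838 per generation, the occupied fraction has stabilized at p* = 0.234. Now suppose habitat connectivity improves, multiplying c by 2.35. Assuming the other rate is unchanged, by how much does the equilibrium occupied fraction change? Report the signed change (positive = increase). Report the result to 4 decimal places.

Balance c(1−p*) = e gives e = 0.838×(1 − 0.23400) = 0.64191.
New p* = 1 − e/c = 1 − 0.64191/1.96930 = 0.67404.
Δp* = 0.67404 − 0.23400 = +0.44004.

0.4400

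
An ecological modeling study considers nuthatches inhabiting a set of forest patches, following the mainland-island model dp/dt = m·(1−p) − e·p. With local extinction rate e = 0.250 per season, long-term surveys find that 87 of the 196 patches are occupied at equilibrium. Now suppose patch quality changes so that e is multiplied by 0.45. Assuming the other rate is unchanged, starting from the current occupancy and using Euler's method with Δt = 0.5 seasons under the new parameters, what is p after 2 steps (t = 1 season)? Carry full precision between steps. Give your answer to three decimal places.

Observed p* = 87/196 = 0.44388.
Balance m(1−p*) = e·p* gives m = e·p*/(1−p*) = 0.250×0.44388/0.55612 = 0.19954.
Starting from p₀ = 0.44388; update p ← p + (dp/dt)·Δt with the new parameters.
t = 0.5: p = 0.44388 + (+0.03052) = 0.47439
t = 1: p = 0.47439 + (+0.02576) = 0.50015

0.500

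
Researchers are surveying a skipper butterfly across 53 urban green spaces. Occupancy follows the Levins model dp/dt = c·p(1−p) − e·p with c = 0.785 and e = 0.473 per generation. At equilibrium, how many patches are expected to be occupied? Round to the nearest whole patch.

p* = 1 − e/c = 1 − 0.473/0.785 = 0.3975.
Expected occupied patches = N × p* = 53 × 0.3975 = 21.06 ≈ 21.

21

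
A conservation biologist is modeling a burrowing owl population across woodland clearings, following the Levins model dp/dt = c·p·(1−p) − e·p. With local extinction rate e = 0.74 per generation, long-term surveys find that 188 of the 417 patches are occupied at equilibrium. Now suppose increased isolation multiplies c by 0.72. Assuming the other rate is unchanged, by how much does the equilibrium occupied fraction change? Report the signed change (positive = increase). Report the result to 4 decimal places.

Observed p* = 188/417 = 0.45084.
Balance c(1−p*) = e gives c = e/(1 − 0.45084) = 0.74/0.54916 = 1.34751.
New p* = 1 − e/c = 1 − 0.74000/0.97021 = 0.23728.
Δp* = 0.23728 − 0.45084 = -0.21356.

-0.2136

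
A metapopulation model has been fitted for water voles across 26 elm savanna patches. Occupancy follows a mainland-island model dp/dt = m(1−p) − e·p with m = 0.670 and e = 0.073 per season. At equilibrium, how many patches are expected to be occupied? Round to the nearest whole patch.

p* = m/(m+e) = 0.670/0.7430 = 0.9017.
Expected occupied patches = N × p* = 26 × 0.9017 = 23.45 ≈ 23.

23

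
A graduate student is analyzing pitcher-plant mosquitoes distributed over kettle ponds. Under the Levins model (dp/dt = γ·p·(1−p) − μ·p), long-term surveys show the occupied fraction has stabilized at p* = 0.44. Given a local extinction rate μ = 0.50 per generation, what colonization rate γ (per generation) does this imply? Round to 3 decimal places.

At equilibrium γ(1−p*) = μ, so γ = μ/(1−p*).
γ = 0.50/(1 − 0.44) = 0.50/0.5600 = 0.8929.

0.893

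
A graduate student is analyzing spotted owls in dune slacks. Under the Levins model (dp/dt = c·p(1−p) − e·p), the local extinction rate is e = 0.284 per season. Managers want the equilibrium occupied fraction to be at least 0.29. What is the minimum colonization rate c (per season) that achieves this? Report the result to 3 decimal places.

p* = 1 − e/c ≥ 0.29 requires e/c ≤ 0.7100, i.e. c ≥ e/0.7100.
c_min = 0.284/0.7100 = 0.4000.

0.400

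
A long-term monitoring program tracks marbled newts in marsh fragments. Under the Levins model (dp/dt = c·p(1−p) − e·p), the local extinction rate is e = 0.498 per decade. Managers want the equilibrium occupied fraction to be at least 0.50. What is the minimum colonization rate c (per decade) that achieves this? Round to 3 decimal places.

p* = 1 − e/c ≥ 0.50 requires e/c ≤ 0.5000, i.e. c ≥ e/0.5000.
c_min = 0.498/0.5000 = 0.9960.

0.996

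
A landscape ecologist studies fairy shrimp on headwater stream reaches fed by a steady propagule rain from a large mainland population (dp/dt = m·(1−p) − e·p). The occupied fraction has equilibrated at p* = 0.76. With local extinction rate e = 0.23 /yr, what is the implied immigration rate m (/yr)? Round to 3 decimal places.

At equilibrium m(1−p*) = e·p*, so m = e·p*/(1−p*).
m = 0.23 × 0.76 / 0.2400 = 0.1748/0.2400 = 0.7283.

0.728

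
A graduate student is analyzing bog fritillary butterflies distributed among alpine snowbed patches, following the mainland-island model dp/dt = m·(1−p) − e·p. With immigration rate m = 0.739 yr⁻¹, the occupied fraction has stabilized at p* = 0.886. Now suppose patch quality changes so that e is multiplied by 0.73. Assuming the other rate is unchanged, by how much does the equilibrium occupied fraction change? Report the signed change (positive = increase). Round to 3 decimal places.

Balance m(1−p*) = e·p* gives e = m(1−p*)/p* = 0.739×0.11400/0.88600 = 0.09509.
New p* = m/(m+e) = 0.73900/(0.73900+0.06942) = 0.91413.
Δp* = 0.91413 − 0.88600 = +0.02813.

0.028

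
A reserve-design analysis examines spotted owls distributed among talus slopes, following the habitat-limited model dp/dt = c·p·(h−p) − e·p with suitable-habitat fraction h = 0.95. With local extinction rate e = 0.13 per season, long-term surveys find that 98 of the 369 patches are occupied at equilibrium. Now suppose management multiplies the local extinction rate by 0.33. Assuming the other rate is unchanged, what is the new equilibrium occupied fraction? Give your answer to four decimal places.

Observed p* = 98/369 = 0.26558.
Balance c(h−p*) = e gives c = e/(0.95 − 0.26558) = 0.13/0.68442 = 0.18994.
New p* = 0.95 − e/c = 0.95 − 0.04290/0.18994 = 0.72414.

0.7241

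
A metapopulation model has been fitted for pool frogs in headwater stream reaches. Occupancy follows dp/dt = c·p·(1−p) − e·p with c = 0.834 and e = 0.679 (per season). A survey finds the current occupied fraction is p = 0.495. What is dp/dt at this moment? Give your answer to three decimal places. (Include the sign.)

Colonization term: c·p·(1−p) = 0.834×0.495×0.5050 = 0.20848.
Extinction term: e·p = 0.33611.
dp/dt = 0.20848 − 0.33611 = -0.12763.

-0.128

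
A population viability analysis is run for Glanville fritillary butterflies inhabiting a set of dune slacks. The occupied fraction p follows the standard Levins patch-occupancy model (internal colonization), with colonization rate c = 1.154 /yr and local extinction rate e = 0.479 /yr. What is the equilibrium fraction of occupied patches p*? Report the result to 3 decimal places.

0.585

At equilibrium, colonization balances extinction: c·p*·(1−p*) = e·p*.
So p* = 1 − e/c = 1 − 0.479/1.154 = 1 − 0.4151 = 0.5849.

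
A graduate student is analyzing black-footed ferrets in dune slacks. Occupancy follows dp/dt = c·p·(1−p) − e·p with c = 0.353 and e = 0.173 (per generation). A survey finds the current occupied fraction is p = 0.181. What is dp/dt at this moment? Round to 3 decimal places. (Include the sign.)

Colonization term: c·p·(1−p) = 0.353×0.181×0.8190 = 0.05233.
Extinction term: e·p = 0.03131.
dp/dt = 0.05233 − 0.03131 = 0.02102.

0.021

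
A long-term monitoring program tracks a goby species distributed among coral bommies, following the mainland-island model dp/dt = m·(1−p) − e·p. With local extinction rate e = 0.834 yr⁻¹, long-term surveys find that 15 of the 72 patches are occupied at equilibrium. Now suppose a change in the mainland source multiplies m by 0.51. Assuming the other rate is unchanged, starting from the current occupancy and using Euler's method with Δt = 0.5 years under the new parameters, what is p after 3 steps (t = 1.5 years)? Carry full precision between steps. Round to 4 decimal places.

0.1315

Observed p* = 15/72 = 0.20833.
Balance m(1−p*) = e·p* gives m = e·p*/(1−p*) = 0.834×0.20833/0.79167 = 0.21947.
Starting from p₀ = 0.20833; update p ← p + (dp/dt)·Δt with the new parameters.
step 1: Δp = -0.04257, p = 0.16576
step 2: Δp = -0.02244, p = 0.14333
step 3: Δp = -0.01182, p = 0.13151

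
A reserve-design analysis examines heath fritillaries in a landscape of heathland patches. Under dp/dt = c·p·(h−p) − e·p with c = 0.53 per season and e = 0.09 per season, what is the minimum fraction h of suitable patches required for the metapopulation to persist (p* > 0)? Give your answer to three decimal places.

p* = h − e/c is positive only when h > e/c.
h_min = e/c = 0.09/0.53 = 0.1698.

0.170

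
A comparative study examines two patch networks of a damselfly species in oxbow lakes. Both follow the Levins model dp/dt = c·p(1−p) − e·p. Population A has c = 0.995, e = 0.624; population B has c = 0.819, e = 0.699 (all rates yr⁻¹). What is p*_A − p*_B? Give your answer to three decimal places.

0.226

A: p*_A = 1 − 0.624/0.995 = 0.3729.
B: p*_B = 1 − 0.699/0.819 = 0.1465.
p*_A − p*_B = 0.3729 − 0.1465 = 0.2263.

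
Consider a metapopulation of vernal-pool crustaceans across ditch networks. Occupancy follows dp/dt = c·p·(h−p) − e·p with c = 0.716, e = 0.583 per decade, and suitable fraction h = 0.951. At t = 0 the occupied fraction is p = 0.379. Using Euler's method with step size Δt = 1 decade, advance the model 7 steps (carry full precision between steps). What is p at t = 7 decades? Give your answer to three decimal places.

0.192

Update rule: p ← p + [c·p·(h−p) − e·p]·Δt with Δt = 1.
t = 1: p = 0.37900 + (-0.06574) = 0.31326
t = 2: p = 0.31326 + (-0.03959) = 0.27367
t = 3: p = 0.27367 + (-0.02683) = 0.24684
t = 4: p = 0.24684 + (-0.01946) = 0.22739
t = 5: p = 0.22739 + (-0.01476) = 0.21263
t = 6: p = 0.21263 + (-0.01155) = 0.20108
t = 7: p = 0.20108 + (-0.00926) = 0.19182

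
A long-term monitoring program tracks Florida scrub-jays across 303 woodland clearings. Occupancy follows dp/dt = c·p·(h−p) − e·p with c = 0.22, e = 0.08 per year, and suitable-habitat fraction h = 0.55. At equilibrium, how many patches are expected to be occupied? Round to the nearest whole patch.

p* = h − e/c = 0.55 − 0.3636 = 0.1864.
Expected occupied patches = N × p* = 303 × 0.1864 = 56.47 ≈ 56.

56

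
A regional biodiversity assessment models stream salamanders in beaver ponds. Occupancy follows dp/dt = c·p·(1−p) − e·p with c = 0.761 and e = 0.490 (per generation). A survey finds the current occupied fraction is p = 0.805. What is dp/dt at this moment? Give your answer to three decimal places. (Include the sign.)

Colonization term: c·p·(1−p) = 0.761×0.805×0.1950 = 0.11946.
Extinction term: e·p = 0.39445.
dp/dt = 0.11946 − 0.39445 = -0.27499.

-0.275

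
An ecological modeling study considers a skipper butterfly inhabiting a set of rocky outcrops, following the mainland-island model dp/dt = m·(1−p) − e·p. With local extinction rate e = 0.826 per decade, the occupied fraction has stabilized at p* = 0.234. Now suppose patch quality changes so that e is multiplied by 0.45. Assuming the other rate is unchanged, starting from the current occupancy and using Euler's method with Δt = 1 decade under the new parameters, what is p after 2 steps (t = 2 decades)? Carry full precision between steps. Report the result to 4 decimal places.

Balance m(1−p*) = e·p* gives m = e·p*/(1−p*) = 0.826×0.23400/0.76600 = 0.25233.
Starting from p₀ = 0.23400; update p ← p + (dp/dt)·Δt with the new parameters.
t = 1: p = 0.23400 + (+0.10631) = 0.34031
t = 2: p = 0.34031 + (+0.03997) = 0.38027

0.3803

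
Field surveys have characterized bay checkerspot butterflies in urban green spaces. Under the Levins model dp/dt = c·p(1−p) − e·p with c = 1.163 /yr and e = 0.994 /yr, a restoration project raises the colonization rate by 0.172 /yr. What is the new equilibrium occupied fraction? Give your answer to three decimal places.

0.255

Before: p* = 1 − 0.994/1.163 = 0.1453.
After the change, c = 1.335, e = 0.994, so p* = 1 − 0.994/1.335 = 0.2554.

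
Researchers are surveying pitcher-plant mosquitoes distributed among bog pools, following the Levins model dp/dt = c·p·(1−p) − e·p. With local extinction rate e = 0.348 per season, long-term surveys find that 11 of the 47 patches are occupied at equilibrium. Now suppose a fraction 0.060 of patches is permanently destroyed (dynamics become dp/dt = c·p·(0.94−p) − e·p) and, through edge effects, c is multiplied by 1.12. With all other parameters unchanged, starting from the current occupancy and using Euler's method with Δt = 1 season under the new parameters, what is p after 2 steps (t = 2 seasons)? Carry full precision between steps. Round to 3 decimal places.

0.239

Observed p* = 11/47 = 0.23404.
Balance c(1−p*) = e gives c = e/(1 − 0.23404) = 0.348/0.76596 = 0.45433.
Starting from p₀ = 0.23404; update p ← p + (dp/dt)·Δt with the new parameters.
  1  |  dp/dt·Δt = +0.002628  |  p_1 = 0.236671
  2  |  dp/dt·Δt = +0.002341  |  p_2 = 0.239012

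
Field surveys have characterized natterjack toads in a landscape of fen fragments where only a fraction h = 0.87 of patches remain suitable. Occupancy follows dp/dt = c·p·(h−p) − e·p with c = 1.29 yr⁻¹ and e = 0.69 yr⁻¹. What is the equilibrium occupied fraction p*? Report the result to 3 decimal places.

0.335

Setting dp/dt = 0 and dividing by p* gives c·(h−p*) = e.
So p* = h − e/c = 0.87 − 0.69/1.29 = 0.87 − 0.5349 = 0.3351.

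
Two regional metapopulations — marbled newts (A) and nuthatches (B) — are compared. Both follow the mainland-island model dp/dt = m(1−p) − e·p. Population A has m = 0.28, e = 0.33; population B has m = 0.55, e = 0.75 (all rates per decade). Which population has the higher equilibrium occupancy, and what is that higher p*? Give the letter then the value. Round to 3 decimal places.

A: p*_A = m/(m+e) = 0.28/0.6100 = 0.4590.
B: p*_B = 0.55/1.3000 = 0.4231.
A is higher at 0.4590.

A, 0.459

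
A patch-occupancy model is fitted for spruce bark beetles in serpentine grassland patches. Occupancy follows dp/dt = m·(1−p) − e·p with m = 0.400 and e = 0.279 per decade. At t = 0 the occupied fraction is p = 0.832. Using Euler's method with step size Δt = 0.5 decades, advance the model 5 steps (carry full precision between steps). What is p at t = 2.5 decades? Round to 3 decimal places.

0.620

Update rule: p ← p + [m·(1−p) − e·p]·Δt with Δt = 0.5.
  1  |  dp/dt·Δt = -0.082464  |  p_1 = 0.749536
  2  |  dp/dt·Δt = -0.054467  |  p_2 = 0.695069
  3  |  dp/dt·Δt = -0.035976  |  p_3 = 0.659093
  4  |  dp/dt·Δt = -0.023762  |  p_4 = 0.635331
  5  |  dp/dt·Δt = -0.015695  |  p_5 = 0.619636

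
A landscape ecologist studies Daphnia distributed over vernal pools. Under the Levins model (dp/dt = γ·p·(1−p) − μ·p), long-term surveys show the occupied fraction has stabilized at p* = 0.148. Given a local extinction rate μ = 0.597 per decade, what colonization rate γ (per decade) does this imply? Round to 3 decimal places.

0.701

At equilibrium γ(1−p*) = μ, so γ = μ/(1−p*).
γ = 0.597/(1 − 0.148) = 0.597/0.8520 = 0.7007.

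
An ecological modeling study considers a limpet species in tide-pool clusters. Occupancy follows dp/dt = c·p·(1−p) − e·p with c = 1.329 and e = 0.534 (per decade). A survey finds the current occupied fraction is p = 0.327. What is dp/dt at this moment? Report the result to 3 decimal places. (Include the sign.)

Colonization term: c·p·(1−p) = 1.329×0.327×0.6730 = 0.29247.
Extinction term: e·p = 0.17462.
dp/dt = 0.29247 − 0.17462 = 0.11786.

0.118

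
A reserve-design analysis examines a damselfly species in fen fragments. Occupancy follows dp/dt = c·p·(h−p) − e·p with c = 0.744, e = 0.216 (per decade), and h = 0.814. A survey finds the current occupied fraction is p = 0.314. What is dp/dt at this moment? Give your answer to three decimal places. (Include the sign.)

0.049

Colonization term: c·p·(h−p) = 0.744×0.314×0.5000 = 0.11681.
Extinction term: e·p = 0.06782.
dp/dt = 0.11681 − 0.06782 = 0.04898.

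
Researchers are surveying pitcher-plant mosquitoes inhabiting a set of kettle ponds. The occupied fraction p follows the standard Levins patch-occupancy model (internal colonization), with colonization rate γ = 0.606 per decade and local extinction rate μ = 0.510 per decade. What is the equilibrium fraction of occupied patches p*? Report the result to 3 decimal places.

At equilibrium, colonization balances extinction: γ·p*·(1−p*) = μ·p*.
So p* = 1 − μ/γ = 1 − 0.510/0.606 = 1 − 0.8416 = 0.1584.

0.158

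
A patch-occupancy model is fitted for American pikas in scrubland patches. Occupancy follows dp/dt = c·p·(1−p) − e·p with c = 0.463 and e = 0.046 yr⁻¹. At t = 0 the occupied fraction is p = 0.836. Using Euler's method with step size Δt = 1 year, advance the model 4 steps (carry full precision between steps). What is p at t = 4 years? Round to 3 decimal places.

0.892

Update rule: p ← p + [c·p·(1−p) − e·p]·Δt with Δt = 1.
step 1: Δp = +0.02502, p = 0.86102
step 2: Δp = +0.01580, p = 0.87682
step 3: Δp = +0.00967, p = 0.88649
step 4: Δp = +0.00581, p = 0.89230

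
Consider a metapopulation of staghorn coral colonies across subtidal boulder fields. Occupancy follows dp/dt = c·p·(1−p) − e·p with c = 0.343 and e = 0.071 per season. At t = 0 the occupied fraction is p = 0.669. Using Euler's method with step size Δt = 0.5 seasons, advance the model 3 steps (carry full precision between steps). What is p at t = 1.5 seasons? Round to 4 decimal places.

0.7077

Update rule: p ← p + [c·p·(1−p) − e·p]·Δt with Δt = 0.5.
p: 0.66900 → 0.68323  (Δp = +0.01423)
p: 0.68323 → 0.69609  (Δp = +0.01286)
p: 0.69609 → 0.70766  (Δp = +0.01157)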